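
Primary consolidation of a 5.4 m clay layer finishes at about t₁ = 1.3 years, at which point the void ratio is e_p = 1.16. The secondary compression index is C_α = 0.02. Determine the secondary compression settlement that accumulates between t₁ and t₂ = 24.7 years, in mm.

S_s ≈ 63.9 mm

Secondary compression: S_s = C_α·H/(1+e_p)·log₁₀(t₂/t₁)
S_s = 0.02×5.4/(1+1.16)×log₁₀(24.7/1.3)
    = 0.05 × 1.279 = 0.06394 m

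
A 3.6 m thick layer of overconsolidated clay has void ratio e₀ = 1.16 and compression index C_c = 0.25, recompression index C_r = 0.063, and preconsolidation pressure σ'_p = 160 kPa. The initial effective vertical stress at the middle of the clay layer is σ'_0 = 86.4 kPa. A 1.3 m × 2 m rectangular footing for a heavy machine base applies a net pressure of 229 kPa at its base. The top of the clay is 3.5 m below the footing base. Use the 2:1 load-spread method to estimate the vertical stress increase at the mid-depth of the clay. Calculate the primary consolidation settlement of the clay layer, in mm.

S_c ≈ 6.1 mm

Mid-depth of clay below the footing base: z = 3.5 + 3.6/2 = 5.3 m.
Stress increase at mid-clay by the 2:1 spreading method:
Δσ = qBL/((B+z)(L+z)) = 229×1.3×2/((1.3+5.3)(2+5.3)) = 12.358 kPa
Final effective stress: σ'_f = 86.4 + 12.358 = 98.758 kPa.
σ'_f = 98.758 ≤ σ'_p = 160 kPa, so the clay remains overconsolidated and only the recompression index applies:
S_c = C_r·H/(1+e₀)·log₁₀(σ'_f/σ'_0) = 0.063×3.6/2.16×log₁₀(98.758/86.4)
    = 0.105 × 0.058059 = 0.006096 m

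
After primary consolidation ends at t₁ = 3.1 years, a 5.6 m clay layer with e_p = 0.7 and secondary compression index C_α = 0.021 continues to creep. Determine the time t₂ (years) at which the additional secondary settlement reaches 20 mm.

S_s = C_α·H/(1+e_p)·log₁₀(t₂/t₁) ⇒ log₁₀(t₂/t₁) = S_s·(1+e_p)/(C_α·H).
log₁₀(t₂/t₁) = 0.02 × (1+0.7) / (0.021×5.6) = 0.2891
t₂ = t₁ × 10^0.2891 = 3.1 × 1.946 = 6.032 years

t₂ ≈ 6.03 years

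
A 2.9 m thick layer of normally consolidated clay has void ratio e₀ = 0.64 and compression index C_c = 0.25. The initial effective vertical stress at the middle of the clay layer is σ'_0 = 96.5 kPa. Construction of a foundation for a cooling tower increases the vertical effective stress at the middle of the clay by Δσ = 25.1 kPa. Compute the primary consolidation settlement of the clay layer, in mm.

S_c ≈ 44.4 mm

Final effective stress: σ'_f = σ'_0 + Δσ = 96.5 + 25.1 = 121.6 kPa.
Normally consolidated clay, so the full stress increment lies on the virgin compression line:
S_c = C_c·H/(1+e₀)·log₁₀(σ'_f/σ'_0) = 0.25×2.9/(1+0.64)×log₁₀(121.6/96.5)
    = 0.44207 × 0.10041 = 0.04439 m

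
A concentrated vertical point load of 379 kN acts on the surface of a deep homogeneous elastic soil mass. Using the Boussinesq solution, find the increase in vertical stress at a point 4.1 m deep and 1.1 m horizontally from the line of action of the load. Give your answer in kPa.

Δσ_z ≈ 9.05 kPa

Boussinesq vertical stress below a point load on an elastic half-space:
Δσ_z = 3P/(2πz²) · [1 + (r/z)²]^(−5/2)
r/z = 1.1/4.1 = 0.26829; [1+(r/z)²]^(−5/2) = 0.84049.
Δσ_z = 3×379/(2π×4.1²) × 0.84049 = 10.765 × 0.84049 = 9.048 kPa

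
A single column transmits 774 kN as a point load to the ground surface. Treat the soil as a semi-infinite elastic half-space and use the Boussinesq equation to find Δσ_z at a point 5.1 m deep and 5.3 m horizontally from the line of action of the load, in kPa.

Boussinesq vertical stress below a point load on an elastic half-space:
Δσ_z = 3P/(2πz²) · [1 + (r/z)²]^(−5/2)
r/z = 5.3/5.1 = 1.0392; [1+(r/z)²]^(−5/2) = 0.16027.
Δσ_z = 3×774/(2π×5.1²) × 0.16027 = 14.208 × 0.16027 = 2.277 kPa

Δσ_z ≈ 2.28 kPa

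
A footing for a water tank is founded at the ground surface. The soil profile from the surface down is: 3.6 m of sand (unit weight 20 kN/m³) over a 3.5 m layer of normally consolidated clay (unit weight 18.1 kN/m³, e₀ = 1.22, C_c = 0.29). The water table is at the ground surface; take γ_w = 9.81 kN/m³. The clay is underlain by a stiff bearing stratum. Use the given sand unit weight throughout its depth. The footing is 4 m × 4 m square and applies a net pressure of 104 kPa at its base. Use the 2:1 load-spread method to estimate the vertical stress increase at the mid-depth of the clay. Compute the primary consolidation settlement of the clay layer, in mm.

Mid-depth of clay below the ground surface: z = 3.6 + 3.5/2 = 5.35 m.
Total vertical stress at mid-clay: σ_v = 20×3.6 + 18.1×1.75 = 103.68 kPa.
Pore pressure: u = 9.81×(5.35 − 0) = 52.483 kPa.
Initial effective stress: σ'_0 = σ_v − u = 103.68 − 52.483 = 51.197 kPa.
Stress increase at mid-clay by the 2:1 spreading method:
Δσ = qBL/((B+z)(L+z)) = 104×4×4/((4+5.35)(4+5.35)) = 19.034 kPa
Final effective stress: σ'_f = σ'_0 + Δσ = 51.197 + 19.034 = 70.231 kPa.
Normally consolidated clay, so the full stress increment lies on the virgin compression line:
S_c = C_c·H/(1+e₀)·log₁₀(σ'_f/σ'_0) = 0.29×3.5/(1+1.22)×log₁₀(70.231/51.197)
    = 0.45721 × 0.13728 = 0.06277 m

S_c ≈ 62.8 mm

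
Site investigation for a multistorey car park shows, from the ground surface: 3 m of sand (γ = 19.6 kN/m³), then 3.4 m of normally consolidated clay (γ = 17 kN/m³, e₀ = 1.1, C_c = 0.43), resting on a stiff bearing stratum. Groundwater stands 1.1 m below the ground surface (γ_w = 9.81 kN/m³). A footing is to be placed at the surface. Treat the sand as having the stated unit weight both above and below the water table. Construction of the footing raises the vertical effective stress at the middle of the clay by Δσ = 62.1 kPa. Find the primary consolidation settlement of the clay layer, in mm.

S_c ≈ 236 mm

Mid-depth of clay below the ground surface: z = 3 + 3.4/2 = 4.7 m.
Total vertical stress at mid-clay: σ_v = 19.6×3 + 17×1.7 = 87.7 kPa.
Pore pressure: u = 9.81×(4.7 − 1.1) = 35.316 kPa.
Initial effective stress: σ'_0 = σ_v − u = 87.7 − 35.316 = 52.384 kPa.
Final effective stress: σ'_f = σ'_0 + Δσ = 52.384 + 62.1 = 114.48 kPa.
Normally consolidated clay, so the full stress increment lies on the virgin compression line:
S_c = C_c·H/(1+e₀)·log₁₀(σ'_f/σ'_0) = 0.43×3.4/(1+1.1)×log₁₀(114.48/52.384)
    = 0.69619 × 0.33953 = 0.2364 m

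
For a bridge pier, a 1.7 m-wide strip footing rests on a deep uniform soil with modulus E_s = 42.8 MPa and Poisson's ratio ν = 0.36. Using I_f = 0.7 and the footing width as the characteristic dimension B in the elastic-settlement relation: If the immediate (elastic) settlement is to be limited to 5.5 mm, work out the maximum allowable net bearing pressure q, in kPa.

q ≈ 227 kPa

E_s = 42.8 MPa = 42800 kPa.
S_e = q·B·(1−ν²)/E_s · I_f  ⇒  q = S_e·E_s / (B·(1−ν²)·I_f).
q = 0.0055 × 42800 / (1.7 × 0.8704 × 0.7) = 227.3 kPa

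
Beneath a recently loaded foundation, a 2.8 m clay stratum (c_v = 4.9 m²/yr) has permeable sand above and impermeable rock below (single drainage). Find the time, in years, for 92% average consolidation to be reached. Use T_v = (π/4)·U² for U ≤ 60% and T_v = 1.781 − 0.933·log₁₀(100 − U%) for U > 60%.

Drainage path length: H_d = H = 2.8 m (single drainage).
U > 60%: T_v = 1.781 − 0.933·log₁₀(100 − 92) = 0.93842.
t = T_v·H_d²/c_v = 0.93842×2.8²/4.9 = 1.501 years.

t ≈ 1.5 years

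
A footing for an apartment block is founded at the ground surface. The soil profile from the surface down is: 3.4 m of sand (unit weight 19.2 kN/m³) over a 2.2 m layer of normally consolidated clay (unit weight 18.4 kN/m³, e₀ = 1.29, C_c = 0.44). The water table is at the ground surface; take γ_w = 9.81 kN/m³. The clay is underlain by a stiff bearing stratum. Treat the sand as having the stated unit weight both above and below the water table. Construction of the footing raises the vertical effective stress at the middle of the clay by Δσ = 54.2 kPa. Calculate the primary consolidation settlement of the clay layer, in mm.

S_c ≈ 154 mm

Mid-depth of clay below the ground surface: z = 3.4 + 2.2/2 = 4.5 m.
Total vertical stress at mid-clay: σ_v = 19.2×3.4 + 18.4×1.1 = 85.52 kPa.
Pore pressure: u = 9.81×(4.5 − 0) = 44.145 kPa.
Initial effective stress: σ'_0 = σ_v − u = 85.52 − 44.145 = 41.375 kPa.
Final effective stress: σ'_f = σ'_0 + Δσ = 41.375 + 54.2 = 95.575 kPa.
Normally consolidated clay, so the full stress increment lies on the virgin compression line:
S_c = C_c·H/(1+e₀)·log₁₀(σ'_f/σ'_0) = 0.44×2.2/(1+1.29)×log₁₀(95.575/41.375)
    = 0.42271 × 0.36361 = 0.1537 m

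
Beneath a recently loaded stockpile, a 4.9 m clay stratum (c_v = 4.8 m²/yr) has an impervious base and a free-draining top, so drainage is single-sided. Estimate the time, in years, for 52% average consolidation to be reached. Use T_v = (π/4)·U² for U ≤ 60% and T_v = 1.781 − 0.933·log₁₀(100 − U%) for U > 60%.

Drainage path length: H_d = H = 4.9 m (single drainage).
U ≤ 60%: T_v = (π/4)·U² = (π/4)×0.52² = 0.21237.
t = T_v·H_d²/c_v = 0.21237×4.9²/4.8 = 1.062 years.

t ≈ 1.06 years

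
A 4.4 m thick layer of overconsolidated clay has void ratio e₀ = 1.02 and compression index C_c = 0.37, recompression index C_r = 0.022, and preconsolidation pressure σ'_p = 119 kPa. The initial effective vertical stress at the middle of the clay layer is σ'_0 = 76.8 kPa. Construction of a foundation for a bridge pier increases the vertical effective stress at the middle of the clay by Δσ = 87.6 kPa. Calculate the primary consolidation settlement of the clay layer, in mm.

Final effective stress: σ'_f = 76.8 + 87.6 = 164.4 kPa.
σ'_f = 164.4 > σ'_p = 119 kPa, so the stress path crosses the preconsolidation pressure — recompression up to σ'_p, then virgin compression beyond:
S_c = H/(1+e₀)·[C_r·log₁₀(σ'_p/σ'_0) + C_c·log₁₀(σ'_f/σ'_p)]
    = 4.4/2.02 × [0.022×log₁₀(119/76.8) + 0.37×log₁₀(164.4/119)]
    = 2.1782 × [0.0041841 + 0.051931] = 0.1222 m

S_c ≈ 122 mm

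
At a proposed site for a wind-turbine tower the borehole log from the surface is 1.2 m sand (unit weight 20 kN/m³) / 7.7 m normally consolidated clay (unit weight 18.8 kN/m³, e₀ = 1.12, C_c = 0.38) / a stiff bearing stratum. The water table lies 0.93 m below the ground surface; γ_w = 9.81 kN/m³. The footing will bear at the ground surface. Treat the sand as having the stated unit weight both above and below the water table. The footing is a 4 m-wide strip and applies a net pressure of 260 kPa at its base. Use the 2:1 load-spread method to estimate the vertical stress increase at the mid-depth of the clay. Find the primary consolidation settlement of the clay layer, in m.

Mid-depth of clay below the ground surface: z = 1.2 + 7.7/2 = 5.05 m.
Total vertical stress at mid-clay: σ_v = 20×1.2 + 18.8×3.85 = 96.38 kPa.
Pore pressure: u = 9.81×(5.05 − 0.93) = 40.417 kPa.
Initial effective stress: σ'_0 = σ_v − u = 96.38 − 40.417 = 55.963 kPa.
Stress increase at mid-clay by the 2:1 spreading method:
Δσ = qB/(B+z) = 260×4/(4+5.05) = 114.92 kPa
Final effective stress: σ'_f = σ'_0 + Δσ = 55.963 + 114.92 = 170.88 kPa.
Normally consolidated clay, so the full stress increment lies on the virgin compression line:
S_c = C_c·H/(1+e₀)·log₁₀(σ'_f/σ'_0) = 0.38×7.7/(1+1.12)×log₁₀(170.88/55.963)
    = 1.3802 × 0.48479 = 0.6691 m

S_c ≈ 0.669 m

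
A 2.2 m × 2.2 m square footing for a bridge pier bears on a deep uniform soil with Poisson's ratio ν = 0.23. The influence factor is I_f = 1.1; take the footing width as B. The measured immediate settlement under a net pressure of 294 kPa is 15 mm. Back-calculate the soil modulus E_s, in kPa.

S_e = q·B·(1−ν²)/E_s · I_f  ⇒  E_s = q·B·(1−ν²)·I_f / S_e.
E_s = 294 × 2.2 × 0.9471 × 1.1 / 0.015 = 44920 kPa

E_s ≈ 44900 kPa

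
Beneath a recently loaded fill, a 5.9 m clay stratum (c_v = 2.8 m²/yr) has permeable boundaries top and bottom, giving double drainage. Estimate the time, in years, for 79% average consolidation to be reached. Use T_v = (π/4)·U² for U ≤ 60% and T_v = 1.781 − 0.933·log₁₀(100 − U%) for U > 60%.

Drainage path length: H_d = H/2 = 2.95 m (double drainage).
U > 60%: T_v = 1.781 − 0.933·log₁₀(100 − 79) = 0.54737.
t = T_v·H_d²/c_v = 0.54737×2.95²/2.8 = 1.701 years.

t ≈ 1.7 years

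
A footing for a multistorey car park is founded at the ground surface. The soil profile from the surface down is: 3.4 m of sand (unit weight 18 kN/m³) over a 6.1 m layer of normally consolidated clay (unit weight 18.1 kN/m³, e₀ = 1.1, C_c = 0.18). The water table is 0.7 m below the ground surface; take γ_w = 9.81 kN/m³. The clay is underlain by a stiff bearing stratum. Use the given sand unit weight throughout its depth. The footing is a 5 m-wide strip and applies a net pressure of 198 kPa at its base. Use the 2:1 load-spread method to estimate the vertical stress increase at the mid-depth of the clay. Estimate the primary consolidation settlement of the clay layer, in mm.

S_c ≈ 203 mm

Mid-depth of clay below the ground surface: z = 3.4 + 6.1/2 = 6.45 m.
Total vertical stress at mid-clay: σ_v = 18×3.4 + 18.1×3.05 = 116.41 kPa.
Pore pressure: u = 9.81×(6.45 − 0.7) = 56.408 kPa.
Initial effective stress: σ'_0 = σ_v − u = 116.41 − 56.408 = 60.002 kPa.
Stress increase at mid-clay by the 2:1 spreading method:
Δσ = qB/(B+z) = 198×5/(5+6.45) = 86.463 kPa
Final effective stress: σ'_f = σ'_0 + Δσ = 60.002 + 86.463 = 146.47 kPa.
Normally consolidated clay, so the full stress increment lies on the virgin compression line:
S_c = C_c·H/(1+e₀)·log₁₀(σ'_f/σ'_0) = 0.18×6.1/(1+1.1)×log₁₀(146.47/60.002)
    = 0.52286 × 0.38758 = 0.2027 m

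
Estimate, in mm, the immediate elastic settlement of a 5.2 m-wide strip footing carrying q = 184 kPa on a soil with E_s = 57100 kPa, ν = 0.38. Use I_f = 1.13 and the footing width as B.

S_e ≈ 16.2 mm

Immediate (elastic) settlement: S_e = q·B·(1−ν²)/E_s · I_f.
S_e = 184 × 5.2 × (1 − 0.38²) / 57100 × 1.13
    = 184 × 5.2 × 0.8556 / 57100 × 1.13
    = 0.0162 m = 16.2 mm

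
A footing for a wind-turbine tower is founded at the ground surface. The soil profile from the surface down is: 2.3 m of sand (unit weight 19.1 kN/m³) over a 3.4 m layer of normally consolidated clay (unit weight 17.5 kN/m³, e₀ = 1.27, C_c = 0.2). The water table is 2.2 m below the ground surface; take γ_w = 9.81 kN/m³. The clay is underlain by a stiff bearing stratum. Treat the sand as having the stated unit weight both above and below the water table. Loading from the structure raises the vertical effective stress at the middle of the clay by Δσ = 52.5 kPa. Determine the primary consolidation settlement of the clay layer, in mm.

Mid-depth of clay below the ground surface: z = 2.3 + 3.4/2 = 4 m.
Total vertical stress at mid-clay: σ_v = 19.1×2.3 + 17.5×1.7 = 73.68 kPa.
Pore pressure: u = 9.81×(4 − 2.2) = 17.658 kPa.
Initial effective stress: σ'_0 = σ_v − u = 73.68 − 17.658 = 56.022 kPa.
Final effective stress: σ'_f = σ'_0 + Δσ = 56.022 + 52.5 = 108.52 kPa.
Normally consolidated clay, so the full stress increment lies on the virgin compression line:
S_c = C_c·H/(1+e₀)·log₁₀(σ'_f/σ'_0) = 0.2×3.4/(1+1.27)×log₁₀(108.52/56.022)
    = 0.29956 × 0.28715 = 0.08602 m

S_c ≈ 86 mm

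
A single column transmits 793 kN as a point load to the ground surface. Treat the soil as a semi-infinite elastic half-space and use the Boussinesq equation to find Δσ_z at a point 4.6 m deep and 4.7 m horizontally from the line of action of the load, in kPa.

Δσ_z ≈ 3 kPa

Boussinesq vertical stress below a point load on an elastic half-space:
Δσ_z = 3P/(2πz²) · [1 + (r/z)²]^(−5/2)
r/z = 4.7/4.6 = 1.0217; [1+(r/z)²]^(−5/2) = 0.16743.
Δσ_z = 3×793/(2π×4.6²) × 0.16743 = 17.894 × 0.16743 = 2.996 kPa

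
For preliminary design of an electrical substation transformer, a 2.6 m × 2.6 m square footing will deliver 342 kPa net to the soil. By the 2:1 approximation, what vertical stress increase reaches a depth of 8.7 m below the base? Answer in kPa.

Δσ_z ≈ 18.1 kPa

By the 2:1 method the load spreads at 1 horizontal : 2 vertical, so at depth z the loaded area has grown by z in each plan dimension:
Δσ = qBL/((B+z)(L+z)) = 342×2.6×2.6/((2.6+8.7)(2.6+8.7)) = 18.106 kPa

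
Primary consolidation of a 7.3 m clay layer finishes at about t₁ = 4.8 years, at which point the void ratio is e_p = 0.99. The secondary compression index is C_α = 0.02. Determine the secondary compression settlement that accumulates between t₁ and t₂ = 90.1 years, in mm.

S_s ≈ 93.4 mm

Secondary compression: S_s = C_α·H/(1+e_p)·log₁₀(t₂/t₁)
S_s = 0.02×7.3/(1+0.99)×log₁₀(90.1/4.8)
    = 0.07337 × 1.273 = 0.09343 m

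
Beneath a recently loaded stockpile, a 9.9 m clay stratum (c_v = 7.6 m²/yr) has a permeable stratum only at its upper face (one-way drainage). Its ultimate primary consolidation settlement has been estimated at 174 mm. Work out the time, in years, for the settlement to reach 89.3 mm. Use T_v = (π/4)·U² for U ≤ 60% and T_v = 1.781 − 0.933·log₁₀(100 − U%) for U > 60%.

t ≈ 2.67 years

Drainage path length: H_d = H = 9.9 m (single drainage).
U = S(t)/S_ult = 89.3/174 = 0.5132.
U ≤ 60%: T_v = (π/4)·U² = (π/4)×0.51322² = 0.20687.
t = T_v·H_d²/c_v = 0.20687×9.9²/7.6 = 2.668 years.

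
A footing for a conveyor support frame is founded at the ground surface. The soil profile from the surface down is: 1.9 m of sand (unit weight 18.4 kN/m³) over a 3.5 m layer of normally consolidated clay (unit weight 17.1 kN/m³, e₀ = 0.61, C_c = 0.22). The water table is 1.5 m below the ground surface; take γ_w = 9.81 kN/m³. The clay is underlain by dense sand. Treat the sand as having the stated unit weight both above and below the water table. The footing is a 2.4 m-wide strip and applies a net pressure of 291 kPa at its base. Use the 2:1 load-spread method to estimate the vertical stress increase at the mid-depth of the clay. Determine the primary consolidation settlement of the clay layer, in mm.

Mid-depth of clay below the ground surface: z = 1.9 + 3.5/2 = 3.65 m.
Total vertical stress at mid-clay: σ_v = 18.4×1.9 + 17.1×1.75 = 64.885 kPa.
Pore pressure: u = 9.81×(3.65 − 1.5) = 21.091 kPa.
Initial effective stress: σ'_0 = σ_v − u = 64.885 − 21.091 = 43.794 kPa.
Stress increase at mid-clay by the 2:1 spreading method:
Δσ = qB/(B+z) = 291×2.4/(2.4+3.65) = 115.44 kPa
Final effective stress: σ'_f = σ'_0 + Δσ = 43.794 + 115.44 = 159.23 kPa.
Normally consolidated clay, so the full stress increment lies on the virgin compression line:
S_c = C_c·H/(1+e₀)·log₁₀(σ'_f/σ'_0) = 0.22×3.5/(1+0.61)×log₁₀(159.23/43.794)
    = 0.47826 × 0.56061 = 0.2681 m

S_c ≈ 268 mm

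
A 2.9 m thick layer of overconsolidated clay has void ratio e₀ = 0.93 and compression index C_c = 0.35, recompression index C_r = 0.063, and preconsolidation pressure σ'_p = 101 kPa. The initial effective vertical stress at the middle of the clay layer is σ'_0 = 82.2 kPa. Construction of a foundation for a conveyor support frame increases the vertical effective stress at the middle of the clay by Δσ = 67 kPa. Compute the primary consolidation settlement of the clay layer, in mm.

Final effective stress: σ'_f = 82.2 + 67 = 149.2 kPa.
σ'_f = 149.2 > σ'_p = 101 kPa, so the stress path crosses the preconsolidation pressure — recompression up to σ'_p, then virgin compression beyond:
S_c = H/(1+e₀)·[C_r·log₁₀(σ'_p/σ'_0) + C_c·log₁₀(σ'_f/σ'_p)]
    = 2.9/1.93 × [0.063×log₁₀(101/82.2) + 0.35×log₁₀(149.2/101)]
    = 1.5026 × [0.0056353 + 0.059307] = 0.09758 m

S_c ≈ 97.6 mm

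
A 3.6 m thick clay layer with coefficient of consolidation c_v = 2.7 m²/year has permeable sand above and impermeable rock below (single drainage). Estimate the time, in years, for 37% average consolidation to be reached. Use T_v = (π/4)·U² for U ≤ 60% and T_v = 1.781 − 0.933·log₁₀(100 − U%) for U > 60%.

Drainage path length: H_d = H = 3.6 m (single drainage).
U ≤ 60%: T_v = (π/4)·U² = (π/4)×0.37² = 0.10752.
t = T_v·H_d²/c_v = 0.10752×3.6²/2.7 = 0.5161 years.

t ≈ 0.516 years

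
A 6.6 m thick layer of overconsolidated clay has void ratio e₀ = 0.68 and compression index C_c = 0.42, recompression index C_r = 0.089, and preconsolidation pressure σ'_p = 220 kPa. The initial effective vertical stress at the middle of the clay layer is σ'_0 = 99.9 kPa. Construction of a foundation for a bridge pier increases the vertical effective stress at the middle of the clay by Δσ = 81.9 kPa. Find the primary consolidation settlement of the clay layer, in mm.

S_c ≈ 90.9 mm

Final effective stress: σ'_f = 99.9 + 81.9 = 181.8 kPa.
σ'_f = 181.8 ≤ σ'_p = 220 kPa, so the clay remains overconsolidated and only the recompression index applies:
S_c = C_r·H/(1+e₀)·log₁₀(σ'_f/σ'_0) = 0.089×6.6/1.68×log₁₀(181.8/99.9)
    = 0.34965 × 0.26003 = 0.09092 m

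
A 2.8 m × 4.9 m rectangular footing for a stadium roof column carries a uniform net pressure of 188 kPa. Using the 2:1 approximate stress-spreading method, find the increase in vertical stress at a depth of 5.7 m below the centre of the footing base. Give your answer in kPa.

Δσ_z ≈ 28.6 kPa

By the 2:1 method the load spreads at 1 horizontal : 2 vertical, so at depth z the loaded area has grown by z in each plan dimension:
Δσ = qBL/((B+z)(L+z)) = 188×2.8×4.9/((2.8+5.7)(4.9+5.7)) = 28.628 kPa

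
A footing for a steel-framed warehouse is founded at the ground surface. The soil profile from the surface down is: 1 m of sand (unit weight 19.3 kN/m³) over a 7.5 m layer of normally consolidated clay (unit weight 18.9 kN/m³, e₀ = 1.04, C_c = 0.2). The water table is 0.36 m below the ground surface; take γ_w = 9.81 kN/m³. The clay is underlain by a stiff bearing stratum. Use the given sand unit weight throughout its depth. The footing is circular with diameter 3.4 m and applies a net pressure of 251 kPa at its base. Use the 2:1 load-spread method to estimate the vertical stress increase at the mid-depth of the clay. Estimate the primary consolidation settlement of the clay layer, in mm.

S_c ≈ 210 mm

Mid-depth of clay below the ground surface: z = 1 + 7.5/2 = 4.75 m.
Total vertical stress at mid-clay: σ_v = 19.3×1 + 18.9×3.75 = 90.175 kPa.
Pore pressure: u = 9.81×(4.75 − 0.36) = 43.066 kPa.
Initial effective stress: σ'_0 = σ_v − u = 90.175 − 43.066 = 47.109 kPa.
Stress increase at mid-clay by the 2:1 spreading method:
Δσ ≈ qD²/(D+z)² = 251×3.4²/(3.4+4.75)² = 43.683 kPa
Final effective stress: σ'_f = σ'_0 + Δσ = 47.109 + 43.683 = 90.792 kPa.
Normally consolidated clay, so the full stress increment lies on the virgin compression line:
S_c = C_c·H/(1+e₀)·log₁₀(σ'_f/σ'_0) = 0.2×7.5/(1+1.04)×log₁₀(90.792/47.109)
    = 0.73529 × 0.28494 = 0.2095 m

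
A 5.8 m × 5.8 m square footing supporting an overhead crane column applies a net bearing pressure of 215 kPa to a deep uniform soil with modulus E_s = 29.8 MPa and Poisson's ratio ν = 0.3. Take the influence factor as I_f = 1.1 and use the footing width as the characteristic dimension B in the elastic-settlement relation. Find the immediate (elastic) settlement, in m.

S_e ≈ 0.0419 m

Immediate (elastic) settlement: S_e = q·B·(1−ν²)/E_s · I_f.
E_s = 29.8 MPa = 29800 kPa.
S_e = 215 × 5.8 × (1 − 0.3²) / 29800 × 1.1
    = 215 × 5.8 × 0.91 / 29800 × 1.1
    = 0.04189 m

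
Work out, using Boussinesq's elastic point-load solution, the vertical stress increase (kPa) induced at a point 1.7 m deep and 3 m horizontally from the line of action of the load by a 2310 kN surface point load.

Boussinesq vertical stress below a point load on an elastic half-space:
Δσ_z = 3P/(2πz²) · [1 + (r/z)²]^(−5/2)
r/z = 3/1.7 = 1.7647; [1+(r/z)²]^(−5/2) = 0.029127.
Δσ_z = 3×2310/(2π×1.7²) × 0.029127 = 381.64 × 0.029127 = 11.12 kPa

Δσ_z ≈ 11.1 kPa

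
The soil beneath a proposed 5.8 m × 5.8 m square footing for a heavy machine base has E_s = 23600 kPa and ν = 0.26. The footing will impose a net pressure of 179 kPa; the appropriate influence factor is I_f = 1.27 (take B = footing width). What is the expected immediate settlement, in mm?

S_e ≈ 52.1 mm

Immediate (elastic) settlement: S_e = q·B·(1−ν²)/E_s · I_f.
S_e = 179 × 5.8 × (1 − 0.26²) / 23600 × 1.27
    = 179 × 5.8 × 0.9324 / 23600 × 1.27
    = 0.05209 m = 52.09 mm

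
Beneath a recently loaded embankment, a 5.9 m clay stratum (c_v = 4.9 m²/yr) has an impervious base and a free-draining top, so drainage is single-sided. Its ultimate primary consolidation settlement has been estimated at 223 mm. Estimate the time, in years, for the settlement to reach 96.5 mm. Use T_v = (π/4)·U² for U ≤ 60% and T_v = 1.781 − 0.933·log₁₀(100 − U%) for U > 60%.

Drainage path length: H_d = H = 5.9 m (single drainage).
U = S(t)/S_ult = 96.5/223 = 0.4327.
U ≤ 60%: T_v = (π/4)·U² = (π/4)×0.43274² = 0.14707.
t = T_v·H_d²/c_v = 0.14707×5.9²/4.9 = 1.045 years.

t ≈ 1.04 years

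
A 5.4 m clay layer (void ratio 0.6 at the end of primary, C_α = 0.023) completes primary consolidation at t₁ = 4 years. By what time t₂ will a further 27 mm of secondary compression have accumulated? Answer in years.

t₂ ≈ 8.91 years

S_s = C_α·H/(1+e_p)·log₁₀(t₂/t₁) ⇒ log₁₀(t₂/t₁) = S_s·(1+e_p)/(C_α·H).
log₁₀(t₂/t₁) = 0.027 × (1+0.6) / (0.023×5.4) = 0.3478
t₂ = t₁ × 10^0.3478 = 4 × 2.228 = 8.91 years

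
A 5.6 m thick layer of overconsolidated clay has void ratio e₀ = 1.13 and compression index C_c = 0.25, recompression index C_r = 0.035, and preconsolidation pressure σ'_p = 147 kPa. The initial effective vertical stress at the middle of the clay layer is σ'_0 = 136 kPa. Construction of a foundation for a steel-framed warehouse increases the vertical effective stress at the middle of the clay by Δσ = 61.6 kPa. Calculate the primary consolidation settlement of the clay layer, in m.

S_c ≈ 0.0875 m

Final effective stress: σ'_f = 136 + 61.6 = 197.6 kPa.
σ'_f = 197.6 > σ'_p = 147 kPa, so the stress path crosses the preconsolidation pressure — recompression up to σ'_p, then virgin compression beyond:
S_c = H/(1+e₀)·[C_r·log₁₀(σ'_p/σ'_0) + C_c·log₁₀(σ'_f/σ'_p)]
    = 5.6/2.13 × [0.035×log₁₀(147/136) + 0.25×log₁₀(197.6/147)]
    = 2.6291 × [0.0011822 + 0.032117] = 0.08755 m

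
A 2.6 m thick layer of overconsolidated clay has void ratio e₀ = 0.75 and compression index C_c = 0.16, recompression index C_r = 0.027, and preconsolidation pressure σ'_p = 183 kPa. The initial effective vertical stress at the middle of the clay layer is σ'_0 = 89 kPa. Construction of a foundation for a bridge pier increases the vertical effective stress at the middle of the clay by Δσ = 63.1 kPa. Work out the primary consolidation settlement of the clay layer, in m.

S_c ≈ 0.00934 m

Final effective stress: σ'_f = 89 + 63.1 = 152.1 kPa.
σ'_f = 152.1 ≤ σ'_p = 183 kPa, so the clay remains overconsolidated and only the recompression index applies:
S_c = C_r·H/(1+e₀)·log₁₀(σ'_f/σ'_0) = 0.027×2.6/1.75×log₁₀(152.1/89)
    = 0.040114 × 0.23274 = 0.009336 m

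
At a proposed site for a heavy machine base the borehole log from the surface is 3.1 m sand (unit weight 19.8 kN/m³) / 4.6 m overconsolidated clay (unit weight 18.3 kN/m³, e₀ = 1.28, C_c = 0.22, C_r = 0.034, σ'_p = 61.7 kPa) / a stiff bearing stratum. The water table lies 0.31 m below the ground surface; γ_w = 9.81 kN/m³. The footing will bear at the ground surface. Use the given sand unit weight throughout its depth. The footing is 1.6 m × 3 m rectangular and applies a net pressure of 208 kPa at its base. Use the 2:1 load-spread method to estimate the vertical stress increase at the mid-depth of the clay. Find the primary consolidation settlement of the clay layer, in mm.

Mid-depth of clay below the ground surface: z = 3.1 + 4.6/2 = 5.4 m.
Total vertical stress at mid-clay: σ_v = 19.8×3.1 + 18.3×2.3 = 103.47 kPa.
Pore pressure: u = 9.81×(5.4 − 0.31) = 49.933 kPa.
Initial effective stress: σ'_0 = σ_v − u = 103.47 − 49.933 = 53.537 kPa.
Stress increase at mid-clay by the 2:1 spreading method:
Δσ = qBL/((B+z)(L+z)) = 208×1.6×3/((1.6+5.4)(3+5.4)) = 16.98 kPa
Final effective stress: σ'_f = 53.537 + 16.98 = 70.517 kPa.
σ'_f = 70.517 > σ'_p = 61.7 kPa, so the stress path crosses the preconsolidation pressure — recompression up to σ'_p, then virgin compression beyond:
S_c = H/(1+e₀)·[C_r·log₁₀(σ'_p/σ'_0) + C_c·log₁₀(σ'_f/σ'_p)]
    = 4.6/2.28 × [0.034×log₁₀(61.7/53.537) + 0.22×log₁₀(70.517/61.7)]
    = 2.0175 × [0.0020955 + 0.012762] = 0.02998 m

S_c ≈ 30 mm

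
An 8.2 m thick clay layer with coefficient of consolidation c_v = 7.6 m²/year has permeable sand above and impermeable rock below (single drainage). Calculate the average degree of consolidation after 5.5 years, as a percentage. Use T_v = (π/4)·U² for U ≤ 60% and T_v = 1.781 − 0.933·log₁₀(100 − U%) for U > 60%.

Drainage path length: H_d = H = 8.2 m (single drainage).
T_v = c_v·t/H_d² = 7.6×5.5/8.2² = 0.62165.
T_v = 0.62165 corresponds to the U > 60% branch:
U = 1 − 10^((1.781 − T_v)/0.933)/100 = 0.8252

U ≈ 82.5 %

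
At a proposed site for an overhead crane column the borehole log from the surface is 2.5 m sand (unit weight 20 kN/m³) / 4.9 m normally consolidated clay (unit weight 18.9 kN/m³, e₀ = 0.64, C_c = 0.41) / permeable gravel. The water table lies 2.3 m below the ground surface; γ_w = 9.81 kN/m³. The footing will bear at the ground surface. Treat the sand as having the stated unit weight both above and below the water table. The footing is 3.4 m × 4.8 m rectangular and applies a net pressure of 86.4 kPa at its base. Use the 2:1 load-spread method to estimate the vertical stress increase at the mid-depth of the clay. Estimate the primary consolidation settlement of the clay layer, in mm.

S_c ≈ 117 mm

Mid-depth of clay below the ground surface: z = 2.5 + 4.9/2 = 4.95 m.
Total vertical stress at mid-clay: σ_v = 20×2.5 + 18.9×2.45 = 96.305 kPa.
Pore pressure: u = 9.81×(4.95 − 2.3) = 25.997 kPa.
Initial effective stress: σ'_0 = σ_v − u = 96.305 − 25.997 = 70.308 kPa.
Stress increase at mid-clay by the 2:1 spreading method:
Δσ = qBL/((B+z)(L+z)) = 86.4×3.4×4.8/((3.4+4.95)(4.8+4.95)) = 17.32 kPa
Final effective stress: σ'_f = σ'_0 + Δσ = 70.308 + 17.32 = 87.628 kPa.
Normally consolidated clay, so the full stress increment lies on the virgin compression line:
S_c = C_c·H/(1+e₀)·log₁₀(σ'_f/σ'_0) = 0.41×4.9/(1+0.64)×log₁₀(87.628/70.308)
    = 1.225 × 0.095638 = 0.1172 m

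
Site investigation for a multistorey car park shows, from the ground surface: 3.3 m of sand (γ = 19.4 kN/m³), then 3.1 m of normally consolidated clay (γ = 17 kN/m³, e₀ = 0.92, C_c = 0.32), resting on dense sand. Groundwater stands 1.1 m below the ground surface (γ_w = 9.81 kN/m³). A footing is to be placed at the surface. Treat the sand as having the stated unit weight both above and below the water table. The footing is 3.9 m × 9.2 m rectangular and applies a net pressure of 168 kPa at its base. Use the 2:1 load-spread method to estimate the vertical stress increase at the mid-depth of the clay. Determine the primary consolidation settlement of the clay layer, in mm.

S_c ≈ 146 mm

Mid-depth of clay below the ground surface: z = 3.3 + 3.1/2 = 4.85 m.
Total vertical stress at mid-clay: σ_v = 19.4×3.3 + 17×1.55 = 90.37 kPa.
Pore pressure: u = 9.81×(4.85 − 1.1) = 36.788 kPa.
Initial effective stress: σ'_0 = σ_v − u = 90.37 − 36.788 = 53.582 kPa.
Stress increase at mid-clay by the 2:1 spreading method:
Δσ = qBL/((B+z)(L+z)) = 168×3.9×9.2/((3.9+4.85)(9.2+4.85)) = 49.032 kPa
Final effective stress: σ'_f = σ'_0 + Δσ = 53.582 + 49.032 = 102.61 kPa.
Normally consolidated clay, so the full stress increment lies on the virgin compression line:
S_c = C_c·H/(1+e₀)·log₁₀(σ'_f/σ'_0) = 0.32×3.1/(1+0.92)×log₁₀(102.61/53.582)
    = 0.51667 × 0.28217 = 0.1458 m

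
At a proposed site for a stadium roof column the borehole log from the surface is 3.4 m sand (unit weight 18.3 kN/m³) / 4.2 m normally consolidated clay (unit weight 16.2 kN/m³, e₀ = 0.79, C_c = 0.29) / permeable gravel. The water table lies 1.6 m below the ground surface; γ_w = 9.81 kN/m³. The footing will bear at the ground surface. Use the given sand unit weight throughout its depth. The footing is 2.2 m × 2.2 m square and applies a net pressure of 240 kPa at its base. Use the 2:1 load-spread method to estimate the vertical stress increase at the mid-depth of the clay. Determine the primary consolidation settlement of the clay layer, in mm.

Mid-depth of clay below the ground surface: z = 3.4 + 4.2/2 = 5.5 m.
Total vertical stress at mid-clay: σ_v = 18.3×3.4 + 16.2×2.1 = 96.24 kPa.
Pore pressure: u = 9.81×(5.5 − 1.6) = 38.259 kPa.
Initial effective stress: σ'_0 = σ_v − u = 96.24 − 38.259 = 57.981 kPa.
Stress increase at mid-clay by the 2:1 spreading method:
Δσ = qBL/((B+z)(L+z)) = 240×2.2×2.2/((2.2+5.5)(2.2+5.5)) = 19.592 kPa
Final effective stress: σ'_f = σ'_0 + Δσ = 57.981 + 19.592 = 77.573 kPa.
Normally consolidated clay, so the full stress increment lies on the virgin compression line:
S_c = C_c·H/(1+e₀)·log₁₀(σ'_f/σ'_0) = 0.29×4.2/(1+0.79)×log₁₀(77.573/57.981)
    = 0.68045 × 0.12642 = 0.08602 m

S_c ≈ 86 mm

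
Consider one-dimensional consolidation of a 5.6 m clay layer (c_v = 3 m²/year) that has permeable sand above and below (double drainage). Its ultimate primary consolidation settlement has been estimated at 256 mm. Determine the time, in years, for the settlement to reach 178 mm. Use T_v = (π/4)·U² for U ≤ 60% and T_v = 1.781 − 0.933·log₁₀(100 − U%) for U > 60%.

Drainage path length: H_d = H/2 = 2.8 m (double drainage).
U = S(t)/S_ult = 178/256 = 0.6953.
U > 60%: T_v = 1.781 − 0.933·log₁₀(100 − 69.531) = 0.39656.
t = T_v·H_d²/c_v = 0.39656×2.8²/3 = 1.036 years.

t ≈ 1.04 years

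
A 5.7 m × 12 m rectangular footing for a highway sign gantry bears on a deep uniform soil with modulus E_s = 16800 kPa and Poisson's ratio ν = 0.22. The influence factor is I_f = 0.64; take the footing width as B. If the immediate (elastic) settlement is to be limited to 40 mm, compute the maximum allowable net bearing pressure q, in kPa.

q ≈ 194 kPa

S_e = q·B·(1−ν²)/E_s · I_f  ⇒  q = S_e·E_s / (B·(1−ν²)·I_f).
q = 0.04 × 16800 / (5.7 × 0.9516 × 0.64) = 193.6 kPa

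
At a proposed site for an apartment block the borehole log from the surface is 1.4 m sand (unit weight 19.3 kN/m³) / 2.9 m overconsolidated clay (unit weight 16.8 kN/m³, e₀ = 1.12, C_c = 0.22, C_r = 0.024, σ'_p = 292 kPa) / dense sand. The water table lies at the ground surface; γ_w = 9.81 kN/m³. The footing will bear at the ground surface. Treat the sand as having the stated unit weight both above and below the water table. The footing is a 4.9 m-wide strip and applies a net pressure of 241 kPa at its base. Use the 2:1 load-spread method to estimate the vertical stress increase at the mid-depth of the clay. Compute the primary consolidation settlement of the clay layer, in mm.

S_c ≈ 28.7 mm

Mid-depth of clay below the ground surface: z = 1.4 + 2.9/2 = 2.85 m.
Total vertical stress at mid-clay: σ_v = 19.3×1.4 + 16.8×1.45 = 51.38 kPa.
Pore pressure: u = 9.81×(2.85 − 0) = 27.959 kPa.
Initial effective stress: σ'_0 = σ_v − u = 51.38 − 27.959 = 23.421 kPa.
Stress increase at mid-clay by the 2:1 spreading method:
Δσ = qB/(B+z) = 241×4.9/(4.9+2.85) = 152.37 kPa
Final effective stress: σ'_f = 23.421 + 152.37 = 175.79 kPa.
σ'_f = 175.79 ≤ σ'_p = 292 kPa, so the clay remains overconsolidated and only the recompression index applies:
S_c = C_r·H/(1+e₀)·log₁₀(σ'_f/σ'_0) = 0.024×2.9/2.12×log₁₀(175.79/23.421)
    = 0.03283 × 0.87539 = 0.02874 m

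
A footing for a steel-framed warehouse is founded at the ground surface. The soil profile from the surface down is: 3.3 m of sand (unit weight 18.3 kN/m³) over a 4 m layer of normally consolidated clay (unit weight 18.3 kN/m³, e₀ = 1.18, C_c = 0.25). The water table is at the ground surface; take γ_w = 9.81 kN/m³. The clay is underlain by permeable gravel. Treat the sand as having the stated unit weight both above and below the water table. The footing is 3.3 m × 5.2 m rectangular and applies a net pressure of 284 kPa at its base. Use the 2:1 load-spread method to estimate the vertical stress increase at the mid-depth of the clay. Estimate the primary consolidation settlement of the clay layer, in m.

Mid-depth of clay below the ground surface: z = 3.3 + 4/2 = 5.3 m.
Total vertical stress at mid-clay: σ_v = 18.3×3.3 + 18.3×2 = 96.99 kPa.
Pore pressure: u = 9.81×(5.3 − 0) = 51.993 kPa.
Initial effective stress: σ'_0 = σ_v − u = 96.99 − 51.993 = 44.997 kPa.
Stress increase at mid-clay by the 2:1 spreading method:
Δσ = qBL/((B+z)(L+z)) = 284×3.3×5.2/((3.3+5.3)(5.2+5.3)) = 53.969 kPa
Final effective stress: σ'_f = σ'_0 + Δσ = 44.997 + 53.969 = 98.966 kPa.
Normally consolidated clay, so the full stress increment lies on the virgin compression line:
S_c = C_c·H/(1+e₀)·log₁₀(σ'_f/σ'_0) = 0.25×4/(1+1.18)×log₁₀(98.966/44.997)
    = 0.45872 × 0.3423 = 0.157 m

S_c ≈ 0.157 m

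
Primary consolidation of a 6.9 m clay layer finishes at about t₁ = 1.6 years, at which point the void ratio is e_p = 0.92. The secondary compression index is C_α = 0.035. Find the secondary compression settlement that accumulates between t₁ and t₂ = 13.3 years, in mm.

Secondary compression: S_s = C_α·H/(1+e_p)·log₁₀(t₂/t₁)
S_s = 0.035×6.9/(1+0.92)×log₁₀(13.3/1.6)
    = 0.1258 × 0.9197 = 0.1157 m

S_s ≈ 116 mm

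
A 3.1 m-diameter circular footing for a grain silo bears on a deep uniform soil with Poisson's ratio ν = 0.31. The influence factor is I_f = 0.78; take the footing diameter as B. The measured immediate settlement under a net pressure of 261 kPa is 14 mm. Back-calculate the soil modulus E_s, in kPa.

E_s ≈ 40700 kPa

S_e = q·B·(1−ν²)/E_s · I_f  ⇒  E_s = q·B·(1−ν²)·I_f / S_e.
E_s = 261 × 3.1 × 0.9039 × 0.78 / 0.014 = 40750 kPa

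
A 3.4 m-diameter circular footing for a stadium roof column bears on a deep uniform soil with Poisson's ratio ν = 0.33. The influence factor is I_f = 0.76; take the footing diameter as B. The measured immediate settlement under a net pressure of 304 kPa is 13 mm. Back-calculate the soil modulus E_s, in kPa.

S_e = q·B·(1−ν²)/E_s · I_f  ⇒  E_s = q·B·(1−ν²)·I_f / S_e.
E_s = 304 × 3.4 × 0.8911 × 0.76 / 0.013 = 53850 kPa

E_s ≈ 53800 kPa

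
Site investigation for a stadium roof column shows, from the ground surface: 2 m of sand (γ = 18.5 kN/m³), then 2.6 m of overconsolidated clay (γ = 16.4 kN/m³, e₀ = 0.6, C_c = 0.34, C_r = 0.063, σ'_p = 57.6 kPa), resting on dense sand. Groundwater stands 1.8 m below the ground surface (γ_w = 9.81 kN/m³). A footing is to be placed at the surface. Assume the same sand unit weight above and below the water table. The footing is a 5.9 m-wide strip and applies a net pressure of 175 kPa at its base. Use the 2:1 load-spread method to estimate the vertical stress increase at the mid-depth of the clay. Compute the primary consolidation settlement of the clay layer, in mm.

S_c ≈ 251 mm

Mid-depth of clay below the ground surface: z = 2 + 2.6/2 = 3.3 m.
Total vertical stress at mid-clay: σ_v = 18.5×2 + 16.4×1.3 = 58.32 kPa.
Pore pressure: u = 9.81×(3.3 − 1.8) = 14.715 kPa.
Initial effective stress: σ'_0 = σ_v − u = 58.32 − 14.715 = 43.605 kPa.
Stress increase at mid-clay by the 2:1 spreading method:
Δσ = qB/(B+z) = 175×5.9/(5.9+3.3) = 112.23 kPa
Final effective stress: σ'_f = 43.605 + 112.23 = 155.84 kPa.
σ'_f = 155.84 > σ'_p = 57.6 kPa, so the stress path crosses the preconsolidation pressure — recompression up to σ'_p, then virgin compression beyond:
S_c = H/(1+e₀)·[C_r·log₁₀(σ'_p/σ'_0) + C_c·log₁₀(σ'_f/σ'_p)]
    = 2.6/1.6 × [0.063×log₁₀(57.6/43.605) + 0.34×log₁₀(155.84/57.6)]
    = 1.625 × [0.0076158 + 0.14697] = 0.2512 m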